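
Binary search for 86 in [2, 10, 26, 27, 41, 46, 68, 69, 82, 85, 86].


Step 1: lo=0, hi=10, mid=5, val=46
Step 2: lo=6, hi=10, mid=8, val=82
Step 3: lo=9, hi=10, mid=9, val=85
Step 4: lo=10, hi=10, mid=10, val=86

Found at index 10


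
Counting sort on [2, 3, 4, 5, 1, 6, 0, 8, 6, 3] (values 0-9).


Input: [2, 3, 4, 5, 1, 6, 0, 8, 6, 3]
Counts: [1, 1, 1, 2, 1, 1, 2, 0, 1, 0]

Sorted: [0, 1, 2, 3, 3, 4, 5, 6, 6, 8]


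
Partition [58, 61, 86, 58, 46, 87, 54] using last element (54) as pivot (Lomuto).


Pivot: 54
  46 <= 54: swap -> [46, 61, 86, 58, 58, 87, 54]
Place pivot at 1: [46, 54, 86, 58, 58, 87, 61]

Partitioned: [46, 54, 86, 58, 58, 87, 61]


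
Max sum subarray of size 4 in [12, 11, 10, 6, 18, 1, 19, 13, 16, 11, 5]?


[0:4]: 39
[1:5]: 45
[2:6]: 35
[3:7]: 44
[4:8]: 51
[5:9]: 49
[6:10]: 59
[7:11]: 45

Max: 59 at [6:10]


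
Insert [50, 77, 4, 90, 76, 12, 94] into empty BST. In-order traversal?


Insert 50: root
Insert 77: R from 50
Insert 4: L from 50
Insert 90: R from 50 -> R from 77
Insert 76: R from 50 -> L from 77
Insert 12: L from 50 -> R from 4
Insert 94: R from 50 -> R from 77 -> R from 90

In-order: [4, 12, 50, 76, 77, 90, 94]


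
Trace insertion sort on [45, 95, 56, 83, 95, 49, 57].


Initial: [45, 95, 56, 83, 95, 49, 57]
Insert 95: [45, 95, 56, 83, 95, 49, 57]
Insert 56: [45, 56, 95, 83, 95, 49, 57]
Insert 83: [45, 56, 83, 95, 95, 49, 57]
Insert 95: [45, 56, 83, 95, 95, 49, 57]
Insert 49: [45, 49, 56, 83, 95, 95, 57]
Insert 57: [45, 49, 56, 57, 83, 95, 95]

Sorted: [45, 49, 56, 57, 83, 95, 95]


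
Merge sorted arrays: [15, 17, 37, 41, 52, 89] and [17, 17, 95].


Take 15 from A
Take 17 from A
Take 17 from B
Take 17 from B
Take 37 from A
Take 41 from A
Take 52 from A
Take 89 from A

Merged: [15, 17, 17, 17, 37, 41, 52, 89, 95]


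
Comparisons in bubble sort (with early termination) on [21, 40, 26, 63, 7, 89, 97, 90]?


Algorithm: bubble sort (with early termination)
Input: [21, 40, 26, 63, 7, 89, 97, 90]
Sorted: [7, 21, 26, 40, 63, 89, 90, 97]

25


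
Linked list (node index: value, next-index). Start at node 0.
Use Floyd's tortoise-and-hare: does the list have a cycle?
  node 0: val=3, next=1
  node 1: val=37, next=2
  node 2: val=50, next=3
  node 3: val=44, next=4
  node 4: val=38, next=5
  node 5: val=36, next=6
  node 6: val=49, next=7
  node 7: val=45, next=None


Floyd's tortoise (slow, +1) and hare (fast, +2):
  init: slow=0, fast=0
  step 1: slow=1, fast=2
  step 2: slow=2, fast=4
  step 3: slow=3, fast=6
  step 4: fast 6->7->None, no cycle

Cycle: no


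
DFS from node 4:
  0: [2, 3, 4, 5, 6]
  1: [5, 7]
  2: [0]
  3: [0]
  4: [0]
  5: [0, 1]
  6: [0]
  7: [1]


Visit 4, push [0]
Visit 0, push [6, 5, 3, 2]
Visit 2, push []
Visit 3, push []
Visit 5, push [1]
Visit 1, push [7]
Visit 7, push []
Visit 6, push []

DFS order: [4, 0, 2, 3, 5, 1, 7, 6]


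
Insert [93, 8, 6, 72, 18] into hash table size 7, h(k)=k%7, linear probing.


Insert 93: h=2 -> slot 2
Insert 8: h=1 -> slot 1
Insert 6: h=6 -> slot 6
Insert 72: h=2, 1 probes -> slot 3
Insert 18: h=4 -> slot 4

Table: [None, 8, 93, 72, 18, None, 6]


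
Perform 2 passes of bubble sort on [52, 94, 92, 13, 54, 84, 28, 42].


Initial: [52, 94, 92, 13, 54, 84, 28, 42]
Pass 1: [52, 92, 13, 54, 84, 28, 42, 94] (6 swaps)
Pass 2: [52, 13, 54, 84, 28, 42, 92, 94] (5 swaps)

After 2 passes: [52, 13, 54, 84, 28, 42, 92, 94]


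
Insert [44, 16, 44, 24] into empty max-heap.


Insert 44: [44]
Insert 16: [44, 16]
Insert 44: [44, 16, 44]
Insert 24: [44, 24, 44, 16]

Final heap: [44, 24, 44, 16]


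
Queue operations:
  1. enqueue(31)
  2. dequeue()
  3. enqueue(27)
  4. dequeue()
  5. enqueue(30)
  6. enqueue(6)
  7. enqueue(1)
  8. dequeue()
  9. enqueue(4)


enqueue(31) -> [31]
dequeue()->31, []
enqueue(27) -> [27]
dequeue()->27, []
enqueue(30) -> [30]
enqueue(6) -> [30, 6]
enqueue(1) -> [30, 6, 1]
dequeue()->30, [6, 1]
enqueue(4) -> [6, 1, 4]

Final queue: [6, 1, 4]


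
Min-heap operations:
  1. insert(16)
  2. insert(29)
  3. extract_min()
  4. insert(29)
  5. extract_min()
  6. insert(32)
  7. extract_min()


insert(16) -> [16]
insert(29) -> [16, 29]
extract_min()->16, [29]
insert(29) -> [29, 29]
extract_min()->29, [29]
insert(32) -> [29, 32]
extract_min()->29, [32]

Final heap: [32]


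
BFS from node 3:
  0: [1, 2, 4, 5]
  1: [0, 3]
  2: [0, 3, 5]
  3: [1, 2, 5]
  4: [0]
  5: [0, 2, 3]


Visit 3, enqueue [1, 2, 5]
Visit 1, enqueue [0]
Visit 2, enqueue []
Visit 5, enqueue []
Visit 0, enqueue [4]
Visit 4, enqueue []

BFS order: [3, 1, 2, 5, 0, 4]


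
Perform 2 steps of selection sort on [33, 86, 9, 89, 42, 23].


Initial: [33, 86, 9, 89, 42, 23]
Step 1: min=9 at 2
  Swap: [9, 86, 33, 89, 42, 23]
Step 2: min=23 at 5
  Swap: [9, 23, 33, 89, 42, 86]

After 2 steps: [9, 23, 33, 89, 42, 86]


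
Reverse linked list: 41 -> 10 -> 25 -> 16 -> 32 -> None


Step 1: curr=41, set curr.next=prev(None) | reversed so far: 41
Step 2: curr=10, set curr.next=prev(41) | reversed so far: 10 -> 41
Step 3: curr=25, set curr.next=prev(10) | reversed so far: 25 -> 10 -> 41
Step 4: curr=16, set curr.next=prev(25) | reversed so far: 16 -> 25 -> 10 -> 41
Step 5: curr=32, set curr.next=prev(16) | reversed so far: 32 -> 16 -> 25 -> 10 -> 41

32 -> 16 -> 25 -> 10 -> 41 -> None


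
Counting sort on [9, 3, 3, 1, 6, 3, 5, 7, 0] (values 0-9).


Input: [9, 3, 3, 1, 6, 3, 5, 7, 0]
Counts: [1, 1, 0, 3, 0, 1, 1, 1, 0, 1]

Sorted: [0, 1, 3, 3, 3, 5, 6, 7, 9]


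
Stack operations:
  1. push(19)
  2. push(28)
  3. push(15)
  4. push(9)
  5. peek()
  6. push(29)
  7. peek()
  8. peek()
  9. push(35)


push(19) -> [19]
push(28) -> [19, 28]
push(15) -> [19, 28, 15]
push(9) -> [19, 28, 15, 9]
peek()->9
push(29) -> [19, 28, 15, 9, 29]
peek()->29
peek()->29
push(35) -> [19, 28, 15, 9, 29, 35]

Final stack: [19, 28, 15, 9, 29, 35]


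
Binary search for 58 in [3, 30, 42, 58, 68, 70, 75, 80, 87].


Step 1: lo=0, hi=8, mid=4, val=68
Step 2: lo=0, hi=3, mid=1, val=30
Step 3: lo=2, hi=3, mid=2, val=42
Step 4: lo=3, hi=3, mid=3, val=58

Found at index 3


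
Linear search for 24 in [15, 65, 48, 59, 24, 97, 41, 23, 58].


i=0: 15!=24
i=1: 65!=24
i=2: 48!=24
i=3: 59!=24
i=4: 24==24 found!

Found at 4, 5 comps


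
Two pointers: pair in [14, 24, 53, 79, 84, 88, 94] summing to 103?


lo=0(14)+hi=6(94)=108
lo=0(14)+hi=5(88)=102
lo=1(24)+hi=5(88)=112
lo=1(24)+hi=4(84)=108
lo=1(24)+hi=3(79)=103

Yes: 24+79=103


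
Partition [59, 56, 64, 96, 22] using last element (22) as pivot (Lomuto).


Pivot: 22
Place pivot at 0: [22, 56, 64, 96, 59]

Partitioned: [22, 56, 64, 96, 59]


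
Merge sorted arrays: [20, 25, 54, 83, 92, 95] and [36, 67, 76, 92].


Take 20 from A
Take 25 from A
Take 36 from B
Take 54 from A
Take 67 from B
Take 76 from B
Take 83 from A
Take 92 from A
Take 92 from B

Merged: [20, 25, 36, 54, 67, 76, 83, 92, 92, 95]


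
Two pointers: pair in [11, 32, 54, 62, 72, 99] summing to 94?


lo=0(11)+hi=5(99)=110
lo=0(11)+hi=4(72)=83
lo=1(32)+hi=4(72)=104
lo=1(32)+hi=3(62)=94

Yes: 32+62=94


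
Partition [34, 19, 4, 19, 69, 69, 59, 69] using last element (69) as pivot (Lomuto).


Pivot: 69
  34 <= 69: advance i (no swap)
  19 <= 69: advance i (no swap)
  4 <= 69: advance i (no swap)
  19 <= 69: advance i (no swap)
  69 <= 69: advance i (no swap)
  69 <= 69: advance i (no swap)
  59 <= 69: advance i (no swap)
Place pivot at 7: [34, 19, 4, 19, 69, 69, 59, 69]

Partitioned: [34, 19, 4, 19, 69, 69, 59, 69]


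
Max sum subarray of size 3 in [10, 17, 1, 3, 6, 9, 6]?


[0:3]: 28
[1:4]: 21
[2:5]: 10
[3:6]: 18
[4:7]: 21

Max: 28 at [0:3]


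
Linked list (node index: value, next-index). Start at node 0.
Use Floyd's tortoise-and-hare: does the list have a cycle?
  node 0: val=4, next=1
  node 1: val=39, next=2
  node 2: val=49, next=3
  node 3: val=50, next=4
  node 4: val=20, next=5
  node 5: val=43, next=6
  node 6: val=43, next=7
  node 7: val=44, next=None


Floyd's tortoise (slow, +1) and hare (fast, +2):
  init: slow=0, fast=0
  step 1: slow=1, fast=2
  step 2: slow=2, fast=4
  step 3: slow=3, fast=6
  step 4: fast 6->7->None, no cycle

Cycle: no


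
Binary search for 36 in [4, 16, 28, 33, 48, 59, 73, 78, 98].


Step 1: lo=0, hi=8, mid=4, val=48
Step 2: lo=0, hi=3, mid=1, val=16
Step 3: lo=2, hi=3, mid=2, val=28
Step 4: lo=3, hi=3, mid=3, val=33

Not found


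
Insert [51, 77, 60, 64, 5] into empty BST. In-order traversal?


Insert 51: root
Insert 77: R from 51
Insert 60: R from 51 -> L from 77
Insert 64: R from 51 -> L from 77 -> R from 60
Insert 5: L from 51

In-order: [5, 51, 60, 64, 77]


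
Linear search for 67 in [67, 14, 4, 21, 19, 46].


i=0: 67==67 found!

Found at 0, 1 comps


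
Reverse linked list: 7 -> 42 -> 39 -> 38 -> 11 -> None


Step 1: curr=7, set curr.next=prev(None) | reversed so far: 7
Step 2: curr=42, set curr.next=prev(7) | reversed so far: 42 -> 7
Step 3: curr=39, set curr.next=prev(42) | reversed so far: 39 -> 42 -> 7
Step 4: curr=38, set curr.next=prev(39) | reversed so far: 38 -> 39 -> 42 -> 7
Step 5: curr=11, set curr.next=prev(38) | reversed so far: 11 -> 38 -> 39 -> 42 -> 7

11 -> 38 -> 39 -> 42 -> 7 -> None


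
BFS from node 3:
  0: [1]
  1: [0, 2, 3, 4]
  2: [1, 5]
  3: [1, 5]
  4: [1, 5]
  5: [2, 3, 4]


Visit 3, enqueue [1, 5]
Visit 1, enqueue [0, 2, 4]
Visit 5, enqueue []
Visit 0, enqueue []
Visit 2, enqueue []
Visit 4, enqueue []

BFS order: [3, 1, 5, 0, 2, 4]


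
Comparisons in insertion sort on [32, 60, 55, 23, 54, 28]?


Algorithm: insertion sort
Input: [32, 60, 55, 23, 54, 28]
Sorted: [23, 28, 32, 54, 55, 60]

14


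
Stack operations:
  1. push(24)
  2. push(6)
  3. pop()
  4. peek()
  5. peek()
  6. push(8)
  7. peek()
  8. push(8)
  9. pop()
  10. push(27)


push(24) -> [24]
push(6) -> [24, 6]
pop()->6, [24]
peek()->24
peek()->24
push(8) -> [24, 8]
peek()->8
push(8) -> [24, 8, 8]
pop()->8, [24, 8]
push(27) -> [24, 8, 27]

Final stack: [24, 8, 27]


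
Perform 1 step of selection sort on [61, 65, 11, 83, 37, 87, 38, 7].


Initial: [61, 65, 11, 83, 37, 87, 38, 7]
Step 1: min=7 at 7
  Swap: [7, 65, 11, 83, 37, 87, 38, 61]

After 1 step: [7, 65, 11, 83, 37, 87, 38, 61]


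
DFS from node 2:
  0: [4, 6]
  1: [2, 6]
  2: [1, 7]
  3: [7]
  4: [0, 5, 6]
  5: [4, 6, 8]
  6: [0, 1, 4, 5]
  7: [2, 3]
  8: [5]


Visit 2, push [7, 1]
Visit 1, push [6]
Visit 6, push [5, 4, 0]
Visit 0, push [4]
Visit 4, push [5]
Visit 5, push [8]
Visit 8, push []
Visit 7, push [3]
Visit 3, push []

DFS order: [2, 1, 6, 0, 4, 5, 8, 7, 3]


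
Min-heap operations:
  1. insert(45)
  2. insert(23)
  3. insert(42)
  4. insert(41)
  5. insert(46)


insert(45) -> [45]
insert(23) -> [23, 45]
insert(42) -> [23, 45, 42]
insert(41) -> [23, 41, 42, 45]
insert(46) -> [23, 41, 42, 45, 46]

Final heap: [23, 41, 42, 45, 46]


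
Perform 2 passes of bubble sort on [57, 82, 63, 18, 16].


Initial: [57, 82, 63, 18, 16]
Pass 1: [57, 63, 18, 16, 82] (3 swaps)
Pass 2: [57, 18, 16, 63, 82] (2 swaps)

After 2 passes: [57, 18, 16, 63, 82]


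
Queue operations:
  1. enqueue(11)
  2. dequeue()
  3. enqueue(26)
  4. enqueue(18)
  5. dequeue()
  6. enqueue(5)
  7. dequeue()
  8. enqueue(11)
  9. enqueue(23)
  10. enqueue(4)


enqueue(11) -> [11]
dequeue()->11, []
enqueue(26) -> [26]
enqueue(18) -> [26, 18]
dequeue()->26, [18]
enqueue(5) -> [18, 5]
dequeue()->18, [5]
enqueue(11) -> [5, 11]
enqueue(23) -> [5, 11, 23]
enqueue(4) -> [5, 11, 23, 4]

Final queue: [5, 11, 23, 4]


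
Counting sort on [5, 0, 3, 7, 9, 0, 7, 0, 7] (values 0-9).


Input: [5, 0, 3, 7, 9, 0, 7, 0, 7]
Counts: [3, 0, 0, 1, 0, 1, 0, 3, 0, 1]

Sorted: [0, 0, 0, 3, 5, 7, 7, 7, 9]


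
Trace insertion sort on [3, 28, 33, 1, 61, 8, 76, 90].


Initial: [3, 28, 33, 1, 61, 8, 76, 90]
Insert 28: [3, 28, 33, 1, 61, 8, 76, 90]
Insert 33: [3, 28, 33, 1, 61, 8, 76, 90]
Insert 1: [1, 3, 28, 33, 61, 8, 76, 90]
Insert 61: [1, 3, 28, 33, 61, 8, 76, 90]
Insert 8: [1, 3, 8, 28, 33, 61, 76, 90]
Insert 76: [1, 3, 8, 28, 33, 61, 76, 90]
Insert 90: [1, 3, 8, 28, 33, 61, 76, 90]

Sorted: [1, 3, 8, 28, 33, 61, 76, 90]


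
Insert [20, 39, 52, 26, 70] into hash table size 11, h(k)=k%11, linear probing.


Insert 20: h=9 -> slot 9
Insert 39: h=6 -> slot 6
Insert 52: h=8 -> slot 8
Insert 26: h=4 -> slot 4
Insert 70: h=4, 1 probes -> slot 5

Table: [None, None, None, None, 26, 70, 39, None, 52, 20, None]


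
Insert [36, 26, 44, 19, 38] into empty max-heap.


Insert 36: [36]
Insert 26: [36, 26]
Insert 44: [44, 26, 36]
Insert 19: [44, 26, 36, 19]
Insert 38: [44, 38, 36, 19, 26]

Final heap: [44, 38, 36, 19, 26]


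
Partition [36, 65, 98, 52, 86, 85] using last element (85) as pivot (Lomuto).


Pivot: 85
  36 <= 85: advance i (no swap)
  65 <= 85: advance i (no swap)
  52 <= 85: swap -> [36, 65, 52, 98, 86, 85]
Place pivot at 3: [36, 65, 52, 85, 86, 98]

Partitioned: [36, 65, 52, 85, 86, 98]


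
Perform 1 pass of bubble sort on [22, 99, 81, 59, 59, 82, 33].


Initial: [22, 99, 81, 59, 59, 82, 33]
Pass 1: [22, 81, 59, 59, 82, 33, 99] (5 swaps)

After 1 pass: [22, 81, 59, 59, 82, 33, 99]


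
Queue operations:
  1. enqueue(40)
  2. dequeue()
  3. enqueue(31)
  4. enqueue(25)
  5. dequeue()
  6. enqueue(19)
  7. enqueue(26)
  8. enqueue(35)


enqueue(40) -> [40]
dequeue()->40, []
enqueue(31) -> [31]
enqueue(25) -> [31, 25]
dequeue()->31, [25]
enqueue(19) -> [25, 19]
enqueue(26) -> [25, 19, 26]
enqueue(35) -> [25, 19, 26, 35]

Final queue: [25, 19, 26, 35]


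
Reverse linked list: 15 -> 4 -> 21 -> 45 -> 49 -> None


Step 1: curr=15, set curr.next=prev(None) | reversed so far: 15
Step 2: curr=4, set curr.next=prev(15) | reversed so far: 4 -> 15
Step 3: curr=21, set curr.next=prev(4) | reversed so far: 21 -> 4 -> 15
Step 4: curr=45, set curr.next=prev(21) | reversed so far: 45 -> 21 -> 4 -> 15
Step 5: curr=49, set curr.next=prev(45) | reversed so far: 49 -> 45 -> 21 -> 4 -> 15

49 -> 45 -> 21 -> 4 -> 15 -> None


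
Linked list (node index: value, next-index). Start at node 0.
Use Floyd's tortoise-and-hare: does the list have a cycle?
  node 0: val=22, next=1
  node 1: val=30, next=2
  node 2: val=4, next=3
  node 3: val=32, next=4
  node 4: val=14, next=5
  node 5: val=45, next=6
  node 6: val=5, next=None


Floyd's tortoise (slow, +1) and hare (fast, +2):
  init: slow=0, fast=0
  step 1: slow=1, fast=2
  step 2: slow=2, fast=4
  step 3: slow=3, fast=6
  step 4: fast -> None, no cycle

Cycle: no


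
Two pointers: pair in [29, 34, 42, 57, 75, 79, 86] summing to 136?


lo=0(29)+hi=6(86)=115
lo=1(34)+hi=6(86)=120
lo=2(42)+hi=6(86)=128
lo=3(57)+hi=6(86)=143
lo=3(57)+hi=5(79)=136

Yes: 57+79=136


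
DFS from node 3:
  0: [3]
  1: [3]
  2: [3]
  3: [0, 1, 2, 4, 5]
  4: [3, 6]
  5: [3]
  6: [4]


Visit 3, push [5, 4, 2, 1, 0]
Visit 0, push []
Visit 1, push []
Visit 2, push []
Visit 4, push [6]
Visit 6, push []
Visit 5, push []

DFS order: [3, 0, 1, 2, 4, 6, 5]


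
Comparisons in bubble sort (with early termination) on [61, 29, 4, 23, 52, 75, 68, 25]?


Algorithm: bubble sort (with early termination)
Input: [61, 29, 4, 23, 52, 75, 68, 25]
Sorted: [4, 23, 25, 29, 52, 61, 68, 75]

27


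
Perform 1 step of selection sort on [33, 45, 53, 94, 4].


Initial: [33, 45, 53, 94, 4]
Step 1: min=4 at 4
  Swap: [4, 45, 53, 94, 33]

After 1 step: [4, 45, 53, 94, 33]


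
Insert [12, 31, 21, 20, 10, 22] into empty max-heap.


Insert 12: [12]
Insert 31: [31, 12]
Insert 21: [31, 12, 21]
Insert 20: [31, 20, 21, 12]
Insert 10: [31, 20, 21, 12, 10]
Insert 22: [31, 20, 22, 12, 10, 21]

Final heap: [31, 20, 22, 12, 10, 21]


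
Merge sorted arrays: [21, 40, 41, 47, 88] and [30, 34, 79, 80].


Take 21 from A
Take 30 from B
Take 34 from B
Take 40 from A
Take 41 from A
Take 47 from A
Take 79 from B
Take 80 from B

Merged: [21, 30, 34, 40, 41, 47, 79, 80, 88]


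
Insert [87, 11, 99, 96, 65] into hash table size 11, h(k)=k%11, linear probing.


Insert 87: h=10 -> slot 10
Insert 11: h=0 -> slot 0
Insert 99: h=0, 1 probes -> slot 1
Insert 96: h=8 -> slot 8
Insert 65: h=10, 3 probes -> slot 2

Table: [11, 99, 65, None, None, None, None, None, 96, None, 87]


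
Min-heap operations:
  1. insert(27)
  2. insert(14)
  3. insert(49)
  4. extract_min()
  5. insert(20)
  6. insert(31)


insert(27) -> [27]
insert(14) -> [14, 27]
insert(49) -> [14, 27, 49]
extract_min()->14, [27, 49]
insert(20) -> [20, 49, 27]
insert(31) -> [20, 31, 27, 49]

Final heap: [20, 31, 27, 49]


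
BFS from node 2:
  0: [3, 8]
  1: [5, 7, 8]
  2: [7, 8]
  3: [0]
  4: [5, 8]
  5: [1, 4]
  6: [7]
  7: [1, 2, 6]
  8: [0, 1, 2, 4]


Visit 2, enqueue [7, 8]
Visit 7, enqueue [1, 6]
Visit 8, enqueue [0, 4]
Visit 1, enqueue [5]
Visit 6, enqueue []
Visit 0, enqueue [3]
Visit 4, enqueue []
Visit 5, enqueue []
Visit 3, enqueue []

BFS order: [2, 7, 8, 1, 6, 0, 4, 5, 3]


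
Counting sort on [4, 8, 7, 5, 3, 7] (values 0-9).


Input: [4, 8, 7, 5, 3, 7]
Counts: [0, 0, 0, 1, 1, 1, 0, 2, 1, 0]

Sorted: [3, 4, 5, 7, 7, 8]


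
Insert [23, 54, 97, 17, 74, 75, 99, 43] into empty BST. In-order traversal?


Insert 23: root
Insert 54: R from 23
Insert 97: R from 23 -> R from 54
Insert 17: L from 23
Insert 74: R from 23 -> R from 54 -> L from 97
Insert 75: R from 23 -> R from 54 -> L from 97 -> R from 74
Insert 99: R from 23 -> R from 54 -> R from 97
Insert 43: R from 23 -> L from 54

In-order: [17, 23, 43, 54, 74, 75, 97, 99]


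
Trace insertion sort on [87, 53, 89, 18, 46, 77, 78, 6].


Initial: [87, 53, 89, 18, 46, 77, 78, 6]
Insert 53: [53, 87, 89, 18, 46, 77, 78, 6]
Insert 89: [53, 87, 89, 18, 46, 77, 78, 6]
Insert 18: [18, 53, 87, 89, 46, 77, 78, 6]
Insert 46: [18, 46, 53, 87, 89, 77, 78, 6]
Insert 77: [18, 46, 53, 77, 87, 89, 78, 6]
Insert 78: [18, 46, 53, 77, 78, 87, 89, 6]
Insert 6: [6, 18, 46, 53, 77, 78, 87, 89]

Sorted: [6, 18, 46, 53, 77, 78, 87, 89]


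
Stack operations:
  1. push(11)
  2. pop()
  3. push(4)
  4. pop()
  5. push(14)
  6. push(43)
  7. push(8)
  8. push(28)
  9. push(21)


push(11) -> [11]
pop()->11, []
push(4) -> [4]
pop()->4, []
push(14) -> [14]
push(43) -> [14, 43]
push(8) -> [14, 43, 8]
push(28) -> [14, 43, 8, 28]
push(21) -> [14, 43, 8, 28, 21]

Final stack: [14, 43, 8, 28, 21]


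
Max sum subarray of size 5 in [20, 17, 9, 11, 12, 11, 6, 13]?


[0:5]: 69
[1:6]: 60
[2:7]: 49
[3:8]: 53

Max: 69 at [0:5]


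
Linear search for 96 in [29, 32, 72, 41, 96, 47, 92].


i=0: 29!=96
i=1: 32!=96
i=2: 72!=96
i=3: 41!=96
i=4: 96==96 found!

Found at 4, 5 comps


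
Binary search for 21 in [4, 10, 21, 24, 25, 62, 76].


Step 1: lo=0, hi=6, mid=3, val=24
Step 2: lo=0, hi=2, mid=1, val=10
Step 3: lo=2, hi=2, mid=2, val=21

Found at index 2


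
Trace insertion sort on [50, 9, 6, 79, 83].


Initial: [50, 9, 6, 79, 83]
Insert 9: [9, 50, 6, 79, 83]
Insert 6: [6, 9, 50, 79, 83]
Insert 79: [6, 9, 50, 79, 83]
Insert 83: [6, 9, 50, 79, 83]

Sorted: [6, 9, 50, 79, 83]


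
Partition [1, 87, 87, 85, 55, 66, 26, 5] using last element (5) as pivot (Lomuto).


Pivot: 5
  1 <= 5: advance i (no swap)
Place pivot at 1: [1, 5, 87, 85, 55, 66, 26, 87]

Partitioned: [1, 5, 87, 85, 55, 66, 26, 87]


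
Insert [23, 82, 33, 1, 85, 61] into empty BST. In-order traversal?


Insert 23: root
Insert 82: R from 23
Insert 33: R from 23 -> L from 82
Insert 1: L from 23
Insert 85: R from 23 -> R from 82
Insert 61: R from 23 -> L from 82 -> R from 33

In-order: [1, 23, 33, 61, 82, 85]


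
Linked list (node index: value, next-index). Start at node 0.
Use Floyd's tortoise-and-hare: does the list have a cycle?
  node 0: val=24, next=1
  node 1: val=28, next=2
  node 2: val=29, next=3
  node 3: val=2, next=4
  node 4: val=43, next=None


Floyd's tortoise (slow, +1) and hare (fast, +2):
  init: slow=0, fast=0
  step 1: slow=1, fast=2
  step 2: slow=2, fast=4
  step 3: fast -> None, no cycle

Cycle: no


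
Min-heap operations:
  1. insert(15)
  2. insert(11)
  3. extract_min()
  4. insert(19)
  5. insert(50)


insert(15) -> [15]
insert(11) -> [11, 15]
extract_min()->11, [15]
insert(19) -> [15, 19]
insert(50) -> [15, 19, 50]

Final heap: [15, 19, 50]


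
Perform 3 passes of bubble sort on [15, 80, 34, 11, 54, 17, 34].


Initial: [15, 80, 34, 11, 54, 17, 34]
Pass 1: [15, 34, 11, 54, 17, 34, 80] (5 swaps)
Pass 2: [15, 11, 34, 17, 34, 54, 80] (3 swaps)
Pass 3: [11, 15, 17, 34, 34, 54, 80] (2 swaps)

After 3 passes: [11, 15, 17, 34, 34, 54, 80]


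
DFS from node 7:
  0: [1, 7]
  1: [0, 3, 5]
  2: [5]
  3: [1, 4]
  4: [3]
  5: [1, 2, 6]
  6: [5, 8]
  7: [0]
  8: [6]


Visit 7, push [0]
Visit 0, push [1]
Visit 1, push [5, 3]
Visit 3, push [4]
Visit 4, push []
Visit 5, push [6, 2]
Visit 2, push []
Visit 6, push [8]
Visit 8, push []

DFS order: [7, 0, 1, 3, 4, 5, 2, 6, 8]


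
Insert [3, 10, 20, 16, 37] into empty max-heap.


Insert 3: [3]
Insert 10: [10, 3]
Insert 20: [20, 3, 10]
Insert 16: [20, 16, 10, 3]
Insert 37: [37, 20, 10, 3, 16]

Final heap: [37, 20, 10, 3, 16]


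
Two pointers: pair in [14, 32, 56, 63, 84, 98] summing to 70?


lo=0(14)+hi=5(98)=112
lo=0(14)+hi=4(84)=98
lo=0(14)+hi=3(63)=77
lo=0(14)+hi=2(56)=70

Yes: 14+56=70


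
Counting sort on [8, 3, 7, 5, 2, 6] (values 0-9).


Input: [8, 3, 7, 5, 2, 6]
Counts: [0, 0, 1, 1, 0, 1, 1, 1, 1, 0]

Sorted: [2, 3, 5, 6, 7, 8]


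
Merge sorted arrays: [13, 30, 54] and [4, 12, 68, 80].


Take 4 from B
Take 12 from B
Take 13 from A
Take 30 from A
Take 54 from A

Merged: [4, 12, 13, 30, 54, 68, 80]


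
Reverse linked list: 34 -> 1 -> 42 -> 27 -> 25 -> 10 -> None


Step 1: curr=34, set curr.next=prev(None) | reversed so far: 34
Step 2: curr=1, set curr.next=prev(34) | reversed so far: 1 -> 34
Step 3: curr=42, set curr.next=prev(1) | reversed so far: 42 -> 1 -> 34
Step 4: curr=27, set curr.next=prev(42) | reversed so far: 27 -> 42 -> 1 -> 34
Step 5: curr=25, set curr.next=prev(27) | reversed so far: 25 -> 27 -> 42 -> 1 -> 34
Step 6: curr=10, set curr.next=prev(25) | reversed so far: 10 -> 25 -> 27 -> 42 -> 1 -> 34

10 -> 25 -> 27 -> 42 -> 1 -> 34 -> None


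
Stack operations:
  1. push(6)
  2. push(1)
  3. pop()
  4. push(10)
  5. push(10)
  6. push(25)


push(6) -> [6]
push(1) -> [6, 1]
pop()->1, [6]
push(10) -> [6, 10]
push(10) -> [6, 10, 10]
push(25) -> [6, 10, 10, 25]

Final stack: [6, 10, 10, 25]


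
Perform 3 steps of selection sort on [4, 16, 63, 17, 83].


Initial: [4, 16, 63, 17, 83]
Step 1: min=4 at 0
  Swap: [4, 16, 63, 17, 83]
Step 2: min=16 at 1
  Swap: [4, 16, 63, 17, 83]
Step 3: min=17 at 3
  Swap: [4, 16, 17, 63, 83]

After 3 steps: [4, 16, 17, 63, 83]


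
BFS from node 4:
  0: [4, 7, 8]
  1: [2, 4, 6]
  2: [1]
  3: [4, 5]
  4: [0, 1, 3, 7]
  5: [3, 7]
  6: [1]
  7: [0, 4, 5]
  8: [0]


Visit 4, enqueue [0, 1, 3, 7]
Visit 0, enqueue [8]
Visit 1, enqueue [2, 6]
Visit 3, enqueue [5]
Visit 7, enqueue []
Visit 8, enqueue []
Visit 2, enqueue []
Visit 6, enqueue []
Visit 5, enqueue []

BFS order: [4, 0, 1, 3, 7, 8, 2, 6, 5]


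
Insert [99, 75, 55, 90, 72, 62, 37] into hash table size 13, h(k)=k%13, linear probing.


Insert 99: h=8 -> slot 8
Insert 75: h=10 -> slot 10
Insert 55: h=3 -> slot 3
Insert 90: h=12 -> slot 12
Insert 72: h=7 -> slot 7
Insert 62: h=10, 1 probes -> slot 11
Insert 37: h=11, 2 probes -> slot 0

Table: [37, None, None, 55, None, None, None, 72, 99, None, 75, 62, 90]


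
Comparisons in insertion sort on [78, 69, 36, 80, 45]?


Algorithm: insertion sort
Input: [78, 69, 36, 80, 45]
Sorted: [36, 45, 69, 78, 80]

8


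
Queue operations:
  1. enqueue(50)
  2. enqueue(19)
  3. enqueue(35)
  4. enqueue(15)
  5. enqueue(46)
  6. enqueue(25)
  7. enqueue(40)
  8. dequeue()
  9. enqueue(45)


enqueue(50) -> [50]
enqueue(19) -> [50, 19]
enqueue(35) -> [50, 19, 35]
enqueue(15) -> [50, 19, 35, 15]
enqueue(46) -> [50, 19, 35, 15, 46]
enqueue(25) -> [50, 19, 35, 15, 46, 25]
enqueue(40) -> [50, 19, 35, 15, 46, 25, 40]
dequeue()->50, [19, 35, 15, 46, 25, 40]
enqueue(45) -> [19, 35, 15, 46, 25, 40, 45]

Final queue: [19, 35, 15, 46, 25, 40, 45]


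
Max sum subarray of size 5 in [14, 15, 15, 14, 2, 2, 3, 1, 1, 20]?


[0:5]: 60
[1:6]: 48
[2:7]: 36
[3:8]: 22
[4:9]: 9
[5:10]: 27

Max: 60 at [0:5]


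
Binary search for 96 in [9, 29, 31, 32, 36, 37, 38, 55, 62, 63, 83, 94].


Step 1: lo=0, hi=11, mid=5, val=37
Step 2: lo=6, hi=11, mid=8, val=62
Step 3: lo=9, hi=11, mid=10, val=83
Step 4: lo=11, hi=11, mid=11, val=94

Not found


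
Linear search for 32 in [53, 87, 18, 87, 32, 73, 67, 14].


i=0: 53!=32
i=1: 87!=32
i=2: 18!=32
i=3: 87!=32
i=4: 32==32 found!

Found at 4, 5 comps


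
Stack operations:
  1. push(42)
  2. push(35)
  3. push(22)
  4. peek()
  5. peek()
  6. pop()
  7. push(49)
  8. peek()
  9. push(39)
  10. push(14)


push(42) -> [42]
push(35) -> [42, 35]
push(22) -> [42, 35, 22]
peek()->22
peek()->22
pop()->22, [42, 35]
push(49) -> [42, 35, 49]
peek()->49
push(39) -> [42, 35, 49, 39]
push(14) -> [42, 35, 49, 39, 14]

Final stack: [42, 35, 49, 39, 14]


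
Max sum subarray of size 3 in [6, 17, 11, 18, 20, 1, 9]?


[0:3]: 34
[1:4]: 46
[2:5]: 49
[3:6]: 39
[4:7]: 30

Max: 49 at [2:5]


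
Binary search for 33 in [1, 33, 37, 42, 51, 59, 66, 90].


Step 1: lo=0, hi=7, mid=3, val=42
Step 2: lo=0, hi=2, mid=1, val=33

Found at index 1


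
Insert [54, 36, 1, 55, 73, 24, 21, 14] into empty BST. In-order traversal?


Insert 54: root
Insert 36: L from 54
Insert 1: L from 54 -> L from 36
Insert 55: R from 54
Insert 73: R from 54 -> R from 55
Insert 24: L from 54 -> L from 36 -> R from 1
Insert 21: L from 54 -> L from 36 -> R from 1 -> L from 24
Insert 14: L from 54 -> L from 36 -> R from 1 -> L from 24 -> L from 21

In-order: [1, 14, 21, 24, 36, 54, 55, 73]


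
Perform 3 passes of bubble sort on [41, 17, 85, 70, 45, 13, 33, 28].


Initial: [41, 17, 85, 70, 45, 13, 33, 28]
Pass 1: [17, 41, 70, 45, 13, 33, 28, 85] (6 swaps)
Pass 2: [17, 41, 45, 13, 33, 28, 70, 85] (4 swaps)
Pass 3: [17, 41, 13, 33, 28, 45, 70, 85] (3 swaps)

After 3 passes: [17, 41, 13, 33, 28, 45, 70, 85]


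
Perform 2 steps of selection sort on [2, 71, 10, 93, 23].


Initial: [2, 71, 10, 93, 23]
Step 1: min=2 at 0
  Swap: [2, 71, 10, 93, 23]
Step 2: min=10 at 2
  Swap: [2, 10, 71, 93, 23]

After 2 steps: [2, 10, 71, 93, 23]


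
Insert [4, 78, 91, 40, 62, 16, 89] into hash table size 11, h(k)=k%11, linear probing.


Insert 4: h=4 -> slot 4
Insert 78: h=1 -> slot 1
Insert 91: h=3 -> slot 3
Insert 40: h=7 -> slot 7
Insert 62: h=7, 1 probes -> slot 8
Insert 16: h=5 -> slot 5
Insert 89: h=1, 1 probes -> slot 2

Table: [None, 78, 89, 91, 4, 16, None, 40, 62, None, None]


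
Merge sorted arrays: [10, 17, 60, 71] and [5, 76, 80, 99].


Take 5 from B
Take 10 from A
Take 17 from A
Take 60 from A
Take 71 from A

Merged: [5, 10, 17, 60, 71, 76, 80, 99]


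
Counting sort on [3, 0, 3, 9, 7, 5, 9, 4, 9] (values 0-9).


Input: [3, 0, 3, 9, 7, 5, 9, 4, 9]
Counts: [1, 0, 0, 2, 1, 1, 0, 1, 0, 3]

Sorted: [0, 3, 3, 4, 5, 7, 9, 9, 9]


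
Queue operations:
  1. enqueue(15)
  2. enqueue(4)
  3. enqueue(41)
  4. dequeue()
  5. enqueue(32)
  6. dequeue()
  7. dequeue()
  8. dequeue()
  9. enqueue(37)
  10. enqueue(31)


enqueue(15) -> [15]
enqueue(4) -> [15, 4]
enqueue(41) -> [15, 4, 41]
dequeue()->15, [4, 41]
enqueue(32) -> [4, 41, 32]
dequeue()->4, [41, 32]
dequeue()->41, [32]
dequeue()->32, []
enqueue(37) -> [37]
enqueue(31) -> [37, 31]

Final queue: [37, 31]


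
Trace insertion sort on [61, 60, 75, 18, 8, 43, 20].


Initial: [61, 60, 75, 18, 8, 43, 20]
Insert 60: [60, 61, 75, 18, 8, 43, 20]
Insert 75: [60, 61, 75, 18, 8, 43, 20]
Insert 18: [18, 60, 61, 75, 8, 43, 20]
Insert 8: [8, 18, 60, 61, 75, 43, 20]
Insert 43: [8, 18, 43, 60, 61, 75, 20]
Insert 20: [8, 18, 20, 43, 60, 61, 75]

Sorted: [8, 18, 20, 43, 60, 61, 75]


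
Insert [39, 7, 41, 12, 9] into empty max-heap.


Insert 39: [39]
Insert 7: [39, 7]
Insert 41: [41, 7, 39]
Insert 12: [41, 12, 39, 7]
Insert 9: [41, 12, 39, 7, 9]

Final heap: [41, 12, 39, 7, 9]


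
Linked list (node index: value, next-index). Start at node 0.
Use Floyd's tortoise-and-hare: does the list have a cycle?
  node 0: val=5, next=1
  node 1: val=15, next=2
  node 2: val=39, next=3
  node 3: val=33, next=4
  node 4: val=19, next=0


Floyd's tortoise (slow, +1) and hare (fast, +2):
  init: slow=0, fast=0
  step 1: slow=1, fast=2
  step 2: slow=2, fast=4
  step 3: slow=3, fast=1
  step 4: slow=4, fast=3
  step 5: slow=0, fast=0
  slow == fast at node 0: cycle detected

Cycle: yes


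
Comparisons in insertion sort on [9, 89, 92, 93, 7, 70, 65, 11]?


Algorithm: insertion sort
Input: [9, 89, 92, 93, 7, 70, 65, 11]
Sorted: [7, 9, 11, 65, 70, 89, 92, 93]

22


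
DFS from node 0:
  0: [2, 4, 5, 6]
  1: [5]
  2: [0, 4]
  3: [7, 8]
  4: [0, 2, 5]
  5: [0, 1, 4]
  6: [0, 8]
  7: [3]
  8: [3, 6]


Visit 0, push [6, 5, 4, 2]
Visit 2, push [4]
Visit 4, push [5]
Visit 5, push [1]
Visit 1, push []
Visit 6, push [8]
Visit 8, push [3]
Visit 3, push [7]
Visit 7, push []

DFS order: [0, 2, 4, 5, 1, 6, 8, 3, 7]


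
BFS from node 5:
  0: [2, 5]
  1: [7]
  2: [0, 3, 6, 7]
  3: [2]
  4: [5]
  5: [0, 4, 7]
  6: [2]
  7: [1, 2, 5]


Visit 5, enqueue [0, 4, 7]
Visit 0, enqueue [2]
Visit 4, enqueue []
Visit 7, enqueue [1]
Visit 2, enqueue [3, 6]
Visit 1, enqueue []
Visit 3, enqueue []
Visit 6, enqueue []

BFS order: [5, 0, 4, 7, 2, 1, 3, 6]


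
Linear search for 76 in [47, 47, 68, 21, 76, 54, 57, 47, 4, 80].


i=0: 47!=76
i=1: 47!=76
i=2: 68!=76
i=3: 21!=76
i=4: 76==76 found!

Found at 4, 5 comps


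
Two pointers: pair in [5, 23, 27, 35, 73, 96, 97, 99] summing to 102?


lo=0(5)+hi=7(99)=104
lo=0(5)+hi=6(97)=102

Yes: 5+97=102


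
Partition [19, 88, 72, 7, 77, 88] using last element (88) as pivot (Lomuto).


Pivot: 88
  19 <= 88: advance i (no swap)
  88 <= 88: advance i (no swap)
  72 <= 88: advance i (no swap)
  7 <= 88: advance i (no swap)
  77 <= 88: advance i (no swap)
Place pivot at 5: [19, 88, 72, 7, 77, 88]

Partitioned: [19, 88, 72, 7, 77, 88]


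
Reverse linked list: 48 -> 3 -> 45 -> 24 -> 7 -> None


Step 1: curr=48, set curr.next=prev(None) | reversed so far: 48
Step 2: curr=3, set curr.next=prev(48) | reversed so far: 3 -> 48
Step 3: curr=45, set curr.next=prev(3) | reversed so far: 45 -> 3 -> 48
Step 4: curr=24, set curr.next=prev(45) | reversed so far: 24 -> 45 -> 3 -> 48
Step 5: curr=7, set curr.next=prev(24) | reversed so far: 7 -> 24 -> 45 -> 3 -> 48

7 -> 24 -> 45 -> 3 -> 48 -> None


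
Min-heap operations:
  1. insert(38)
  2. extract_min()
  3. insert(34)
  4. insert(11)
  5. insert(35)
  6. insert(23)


insert(38) -> [38]
extract_min()->38, []
insert(34) -> [34]
insert(11) -> [11, 34]
insert(35) -> [11, 34, 35]
insert(23) -> [11, 23, 35, 34]

Final heap: [11, 23, 35, 34]


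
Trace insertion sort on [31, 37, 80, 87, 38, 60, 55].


Initial: [31, 37, 80, 87, 38, 60, 55]
Insert 37: [31, 37, 80, 87, 38, 60, 55]
Insert 80: [31, 37, 80, 87, 38, 60, 55]
Insert 87: [31, 37, 80, 87, 38, 60, 55]
Insert 38: [31, 37, 38, 80, 87, 60, 55]
Insert 60: [31, 37, 38, 60, 80, 87, 55]
Insert 55: [31, 37, 38, 55, 60, 80, 87]

Sorted: [31, 37, 38, 55, 60, 80, 87]


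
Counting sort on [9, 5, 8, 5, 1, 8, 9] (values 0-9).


Input: [9, 5, 8, 5, 1, 8, 9]
Counts: [0, 1, 0, 0, 0, 2, 0, 0, 2, 2]

Sorted: [1, 5, 5, 8, 8, 9, 9]


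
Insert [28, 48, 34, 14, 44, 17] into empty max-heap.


Insert 28: [28]
Insert 48: [48, 28]
Insert 34: [48, 28, 34]
Insert 14: [48, 28, 34, 14]
Insert 44: [48, 44, 34, 14, 28]
Insert 17: [48, 44, 34, 14, 28, 17]

Final heap: [48, 44, 34, 14, 28, 17]


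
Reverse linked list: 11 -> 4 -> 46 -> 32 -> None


Step 1: curr=11, set curr.next=prev(None) | reversed so far: 11
Step 2: curr=4, set curr.next=prev(11) | reversed so far: 4 -> 11
Step 3: curr=46, set curr.next=prev(4) | reversed so far: 46 -> 4 -> 11
Step 4: curr=32, set curr.next=prev(46) | reversed so far: 32 -> 46 -> 4 -> 11

32 -> 46 -> 4 -> 11 -> None


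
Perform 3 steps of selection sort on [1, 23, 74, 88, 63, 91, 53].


Initial: [1, 23, 74, 88, 63, 91, 53]
Step 1: min=1 at 0
  Swap: [1, 23, 74, 88, 63, 91, 53]
Step 2: min=23 at 1
  Swap: [1, 23, 74, 88, 63, 91, 53]
Step 3: min=53 at 6
  Swap: [1, 23, 53, 88, 63, 91, 74]

After 3 steps: [1, 23, 53, 88, 63, 91, 74]


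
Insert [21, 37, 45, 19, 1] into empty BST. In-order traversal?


Insert 21: root
Insert 37: R from 21
Insert 45: R from 21 -> R from 37
Insert 19: L from 21
Insert 1: L from 21 -> L from 19

In-order: [1, 19, 21, 37, 45]


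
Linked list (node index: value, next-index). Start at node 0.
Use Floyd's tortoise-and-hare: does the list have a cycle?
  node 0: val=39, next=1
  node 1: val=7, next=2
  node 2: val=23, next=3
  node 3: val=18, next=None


Floyd's tortoise (slow, +1) and hare (fast, +2):
  init: slow=0, fast=0
  step 1: slow=1, fast=2
  step 2: fast 2->3->None, no cycle

Cycle: no


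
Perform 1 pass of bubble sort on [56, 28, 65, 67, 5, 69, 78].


Initial: [56, 28, 65, 67, 5, 69, 78]
Pass 1: [28, 56, 65, 5, 67, 69, 78] (2 swaps)

After 1 pass: [28, 56, 65, 5, 67, 69, 78]


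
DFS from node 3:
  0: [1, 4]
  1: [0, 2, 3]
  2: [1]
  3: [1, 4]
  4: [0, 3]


Visit 3, push [4, 1]
Visit 1, push [2, 0]
Visit 0, push [4]
Visit 4, push []
Visit 2, push []

DFS order: [3, 1, 0, 4, 2]


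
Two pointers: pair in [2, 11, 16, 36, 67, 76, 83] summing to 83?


lo=0(2)+hi=6(83)=85
lo=0(2)+hi=5(76)=78
lo=1(11)+hi=5(76)=87
lo=1(11)+hi=4(67)=78
lo=2(16)+hi=4(67)=83

Yes: 16+67=83


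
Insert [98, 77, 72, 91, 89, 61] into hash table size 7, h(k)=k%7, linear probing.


Insert 98: h=0 -> slot 0
Insert 77: h=0, 1 probes -> slot 1
Insert 72: h=2 -> slot 2
Insert 91: h=0, 3 probes -> slot 3
Insert 89: h=5 -> slot 5
Insert 61: h=5, 1 probes -> slot 6

Table: [98, 77, 72, 91, None, 89, 61]


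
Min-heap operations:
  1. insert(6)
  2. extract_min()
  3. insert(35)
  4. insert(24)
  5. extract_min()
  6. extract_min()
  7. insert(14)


insert(6) -> [6]
extract_min()->6, []
insert(35) -> [35]
insert(24) -> [24, 35]
extract_min()->24, [35]
extract_min()->35, []
insert(14) -> [14]

Final heap: [14]


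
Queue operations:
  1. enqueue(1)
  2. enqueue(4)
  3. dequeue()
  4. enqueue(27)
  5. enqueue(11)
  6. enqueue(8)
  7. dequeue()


enqueue(1) -> [1]
enqueue(4) -> [1, 4]
dequeue()->1, [4]
enqueue(27) -> [4, 27]
enqueue(11) -> [4, 27, 11]
enqueue(8) -> [4, 27, 11, 8]
dequeue()->4, [27, 11, 8]

Final queue: [27, 11, 8]


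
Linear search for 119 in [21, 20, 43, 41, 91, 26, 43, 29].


i=0: 21!=119
i=1: 20!=119
i=2: 43!=119
i=3: 41!=119
i=4: 91!=119
i=5: 26!=119
i=6: 43!=119
i=7: 29!=119

Not found, 8 comps


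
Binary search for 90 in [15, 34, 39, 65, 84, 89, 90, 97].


Step 1: lo=0, hi=7, mid=3, val=65
Step 2: lo=4, hi=7, mid=5, val=89
Step 3: lo=6, hi=7, mid=6, val=90

Found at index 6


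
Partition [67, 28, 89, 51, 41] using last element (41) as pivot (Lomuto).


Pivot: 41
  28 <= 41: swap -> [28, 67, 89, 51, 41]
Place pivot at 1: [28, 41, 89, 51, 67]

Partitioned: [28, 41, 89, 51, 67]


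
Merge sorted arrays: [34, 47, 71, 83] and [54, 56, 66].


Take 34 from A
Take 47 from A
Take 54 from B
Take 56 from B
Take 66 from B

Merged: [34, 47, 54, 56, 66, 71, 83]


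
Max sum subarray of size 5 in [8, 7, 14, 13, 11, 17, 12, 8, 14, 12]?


[0:5]: 53
[1:6]: 62
[2:7]: 67
[3:8]: 61
[4:9]: 62
[5:10]: 63

Max: 67 at [2:7]


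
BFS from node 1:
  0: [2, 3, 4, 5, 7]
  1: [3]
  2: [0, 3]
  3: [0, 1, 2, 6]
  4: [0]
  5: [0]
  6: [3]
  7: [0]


Visit 1, enqueue [3]
Visit 3, enqueue [0, 2, 6]
Visit 0, enqueue [4, 5, 7]
Visit 2, enqueue []
Visit 6, enqueue []
Visit 4, enqueue []
Visit 5, enqueue []
Visit 7, enqueue []

BFS order: [1, 3, 0, 2, 6, 4, 5, 7]


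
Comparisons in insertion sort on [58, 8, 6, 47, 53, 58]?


Algorithm: insertion sort
Input: [58, 8, 6, 47, 53, 58]
Sorted: [6, 8, 47, 53, 58, 58]

8


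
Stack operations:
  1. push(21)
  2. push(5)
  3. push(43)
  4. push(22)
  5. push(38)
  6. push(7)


push(21) -> [21]
push(5) -> [21, 5]
push(43) -> [21, 5, 43]
push(22) -> [21, 5, 43, 22]
push(38) -> [21, 5, 43, 22, 38]
push(7) -> [21, 5, 43, 22, 38, 7]

Final stack: [21, 5, 43, 22, 38, 7]


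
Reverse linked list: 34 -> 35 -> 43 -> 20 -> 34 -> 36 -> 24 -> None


Step 1: curr=34, set curr.next=prev(None) | reversed so far: 34
Step 2: curr=35, set curr.next=prev(34) | reversed so far: 35 -> 34
Step 3: curr=43, set curr.next=prev(35) | reversed so far: 43 -> 35 -> 34
Step 4: curr=20, set curr.next=prev(43) | reversed so far: 20 -> 43 -> 35 -> 34
Step 5: curr=34, set curr.next=prev(20) | reversed so far: 34 -> 20 -> 43 -> 35 -> 34
Step 6: curr=36, set curr.next=prev(34) | reversed so far: 36 -> 34 -> 20 -> 43 -> 35 -> 34
Step 7: curr=24, set curr.next=prev(36) | reversed so far: 24 -> 36 -> 34 -> 20 -> 43 -> 35 -> 34

24 -> 36 -> 34 -> 20 -> 43 -> 35 -> 34 -> None


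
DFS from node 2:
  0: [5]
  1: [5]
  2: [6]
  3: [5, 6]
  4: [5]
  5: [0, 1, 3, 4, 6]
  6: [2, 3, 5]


Visit 2, push [6]
Visit 6, push [5, 3]
Visit 3, push [5]
Visit 5, push [4, 1, 0]
Visit 0, push []
Visit 1, push []
Visit 4, push []

DFS order: [2, 6, 3, 5, 0, 1, 4]


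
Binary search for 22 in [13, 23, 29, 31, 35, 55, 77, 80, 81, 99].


Step 1: lo=0, hi=9, mid=4, val=35
Step 2: lo=0, hi=3, mid=1, val=23
Step 3: lo=0, hi=0, mid=0, val=13

Not found


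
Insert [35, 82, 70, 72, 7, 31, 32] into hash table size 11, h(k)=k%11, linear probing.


Insert 35: h=2 -> slot 2
Insert 82: h=5 -> slot 5
Insert 70: h=4 -> slot 4
Insert 72: h=6 -> slot 6
Insert 7: h=7 -> slot 7
Insert 31: h=9 -> slot 9
Insert 32: h=10 -> slot 10

Table: [None, None, 35, None, 70, 82, 72, 7, None, 31, 32]


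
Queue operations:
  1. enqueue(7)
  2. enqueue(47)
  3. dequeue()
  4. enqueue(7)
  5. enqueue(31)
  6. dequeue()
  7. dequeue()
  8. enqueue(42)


enqueue(7) -> [7]
enqueue(47) -> [7, 47]
dequeue()->7, [47]
enqueue(7) -> [47, 7]
enqueue(31) -> [47, 7, 31]
dequeue()->47, [7, 31]
dequeue()->7, [31]
enqueue(42) -> [31, 42]

Final queue: [31, 42]


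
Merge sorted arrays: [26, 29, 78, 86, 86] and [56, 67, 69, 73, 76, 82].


Take 26 from A
Take 29 from A
Take 56 from B
Take 67 from B
Take 69 from B
Take 73 from B
Take 76 from B
Take 78 from A
Take 82 from B

Merged: [26, 29, 56, 67, 69, 73, 76, 78, 82, 86, 86]


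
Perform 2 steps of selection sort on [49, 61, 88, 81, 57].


Initial: [49, 61, 88, 81, 57]
Step 1: min=49 at 0
  Swap: [49, 61, 88, 81, 57]
Step 2: min=57 at 4
  Swap: [49, 57, 88, 81, 61]

After 2 steps: [49, 57, 88, 81, 61]


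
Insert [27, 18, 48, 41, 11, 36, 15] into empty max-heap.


Insert 27: [27]
Insert 18: [27, 18]
Insert 48: [48, 18, 27]
Insert 41: [48, 41, 27, 18]
Insert 11: [48, 41, 27, 18, 11]
Insert 36: [48, 41, 36, 18, 11, 27]
Insert 15: [48, 41, 36, 18, 11, 27, 15]

Final heap: [48, 41, 36, 18, 11, 27, 15]


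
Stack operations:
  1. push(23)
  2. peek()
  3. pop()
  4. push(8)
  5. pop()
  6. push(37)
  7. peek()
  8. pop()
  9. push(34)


push(23) -> [23]
peek()->23
pop()->23, []
push(8) -> [8]
pop()->8, []
push(37) -> [37]
peek()->37
pop()->37, []
push(34) -> [34]

Final stack: [34]


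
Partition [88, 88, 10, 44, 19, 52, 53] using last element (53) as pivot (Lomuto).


Pivot: 53
  10 <= 53: swap -> [10, 88, 88, 44, 19, 52, 53]
  44 <= 53: swap -> [10, 44, 88, 88, 19, 52, 53]
  19 <= 53: swap -> [10, 44, 19, 88, 88, 52, 53]
  52 <= 53: swap -> [10, 44, 19, 52, 88, 88, 53]
Place pivot at 4: [10, 44, 19, 52, 53, 88, 88]

Partitioned: [10, 44, 19, 52, 53, 88, 88]


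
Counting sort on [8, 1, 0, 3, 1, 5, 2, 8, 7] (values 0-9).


Input: [8, 1, 0, 3, 1, 5, 2, 8, 7]
Counts: [1, 2, 1, 1, 0, 1, 0, 1, 2, 0]

Sorted: [0, 1, 1, 2, 3, 5, 7, 8, 8]


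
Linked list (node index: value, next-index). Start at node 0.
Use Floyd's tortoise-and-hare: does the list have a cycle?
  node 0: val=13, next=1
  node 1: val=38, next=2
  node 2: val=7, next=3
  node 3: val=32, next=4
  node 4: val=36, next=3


Floyd's tortoise (slow, +1) and hare (fast, +2):
  init: slow=0, fast=0
  step 1: slow=1, fast=2
  step 2: slow=2, fast=4
  step 3: slow=3, fast=4
  step 4: slow=4, fast=4
  slow == fast at node 4: cycle detected

Cycle: yes
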